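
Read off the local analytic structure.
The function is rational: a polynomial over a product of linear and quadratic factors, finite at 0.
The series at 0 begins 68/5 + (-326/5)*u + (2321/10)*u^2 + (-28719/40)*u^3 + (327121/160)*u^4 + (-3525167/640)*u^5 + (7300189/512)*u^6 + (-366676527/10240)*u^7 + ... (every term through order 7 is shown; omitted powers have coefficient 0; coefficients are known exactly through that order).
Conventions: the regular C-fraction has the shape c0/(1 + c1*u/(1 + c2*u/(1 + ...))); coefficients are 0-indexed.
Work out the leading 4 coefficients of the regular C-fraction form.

The regular C-fraction coefficients are [68/5, 163/34, -13681/11084, 2999837/2230003].

Taylor coefficients (read off): a_0 = 68/5, a_1 = -326/5, a_2 = 2321/10, a_3 = -28719/40.
c0 = a_0 = 68/5. Peel one level at a time: if S = 1 + c*u/S' with S'(0) = 1, then c is the u-coefficient of S and S' = c*u/(S - 1).
S_1 = c0/f = 1 + (163/34)*u + (13681/2312)*u^2 + ...; c1 = 163/34.
S_2 = c1*u/(S_1 - 1) = 1 + (-13681/11084)*u + (176461/106276)*u^2 + ...; c2 = -13681/11084.
S_3 = c2*u/(S_2 - 1) = 1 + (2999837/2230003)*u + ...; c3 = 2999837/2230003.


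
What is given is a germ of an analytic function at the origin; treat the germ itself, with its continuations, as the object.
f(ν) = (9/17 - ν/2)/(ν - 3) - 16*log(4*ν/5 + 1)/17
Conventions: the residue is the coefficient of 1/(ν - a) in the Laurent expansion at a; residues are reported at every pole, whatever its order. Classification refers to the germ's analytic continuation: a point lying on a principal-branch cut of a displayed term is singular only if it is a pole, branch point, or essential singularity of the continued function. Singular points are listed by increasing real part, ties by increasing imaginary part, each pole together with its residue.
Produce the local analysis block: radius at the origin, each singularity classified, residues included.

Radius of convergence at 0: 5/4.
At -5/4: a logarithmic branch point.
At 3: a pole of order 1; residue -33/34.

Denominator factor (ν - 3): pole of order 1 at 3, modulus 3.
Branch term (-16/17)*log(1 - ν/(-5/4)): its argument vanishes at ν = -5/4, a logarithmic branch point, modulus 5/4.
The radius of convergence is the smallest modulus among the singular points: 5/4.
The branch term is analytic at 3 and contributes nothing to the residue; only the rational part matters.
At the order-1 pole 3 set g(ν) = (ν - (3))*(rational part) = 9/17 - ν/2.
Simple pole: residue = g(a) at a = 3, which is -33/34.
List the singular points by increasing real part (a conjugate pair: the negative imaginary part first).


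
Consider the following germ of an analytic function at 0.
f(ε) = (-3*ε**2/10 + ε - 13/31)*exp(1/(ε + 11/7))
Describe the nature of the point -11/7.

The point is an essential singularity.

The exponent 1/(ε - (-11/7)) has a pole at -11/7, so exp(1/(ε - (-11/7))) takes every nonzero value near it: an essential singularity (not a pole of any order).


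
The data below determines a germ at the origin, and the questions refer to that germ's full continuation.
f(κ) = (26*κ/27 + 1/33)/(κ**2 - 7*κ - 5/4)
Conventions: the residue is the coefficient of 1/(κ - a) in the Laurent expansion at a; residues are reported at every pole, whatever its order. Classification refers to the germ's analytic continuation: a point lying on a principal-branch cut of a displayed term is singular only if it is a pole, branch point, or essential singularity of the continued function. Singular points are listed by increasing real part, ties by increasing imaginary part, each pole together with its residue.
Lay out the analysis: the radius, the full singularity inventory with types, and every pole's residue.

Radius of convergence at 0: -7/2 + (3/2)*sqrt(6).
At 7/2 - (3/2)*sqrt(6): a pole of order 1; residue 13/27 - (505/2673)*sqrt(6).
At 7/2 + (3/2)*sqrt(6): a pole of order 1; residue 13/27 + (505/2673)*sqrt(6).

Denominator factor (κ**2 - 7*κ - 5/4): discriminant 54, real irrational roots 7/2 + (3/2)*sqrt(6) and 7/2 - (3/2)*sqrt(6); poles of order 1, moduli 7/2 + (3/2)*sqrt(6) and -7/2 + (3/2)*sqrt(6).
The radius of convergence is the smallest modulus among the singular points: -7/2 + (3/2)*sqrt(6).
The factor κ**2 - 7*κ - 5/4 splits as (κ - a)(κ - a') with a = 7/2 - (3/2)*sqrt(6), a' = 7/2 + (3/2)*sqrt(6). At the order-1 pole a set g(κ) = (κ - a)*f(κ) = [26*κ/27 + 1/33] / (κ - a').
Simple pole: residue = g(a) at a = 7/2 - (3/2)*sqrt(6), which is 13/27 - (505/2673)*sqrt(6).
The factor κ**2 - 7*κ - 5/4 splits as (κ - a)(κ - a') with a = 7/2 + (3/2)*sqrt(6), a' = 7/2 - (3/2)*sqrt(6). At the order-1 pole a set g(κ) = (κ - a)*f(κ) = [26*κ/27 + 1/33] / (κ - a').
Simple pole: residue = g(a) at a = 7/2 + (3/2)*sqrt(6), which is 13/27 + (505/2673)*sqrt(6).
List the singular points by increasing real part (a conjugate pair: the negative imaginary part first).


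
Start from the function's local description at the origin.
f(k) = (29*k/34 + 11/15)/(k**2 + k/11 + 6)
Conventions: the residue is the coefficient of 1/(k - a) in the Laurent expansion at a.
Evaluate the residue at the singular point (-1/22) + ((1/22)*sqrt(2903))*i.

The factor k**2 + k/11 + 6 splits as (k - a)(k - a') with a = (-1/22) + ((1/22)*sqrt(2903))*i, a' = (-1/22) - ((1/22)*sqrt(2903))*i. At the order-1 pole a set g(k) = (k - a)*f(k) = [29*k/34 + 11/15] / (k - a').
Simple pole: residue = g(a) at a = (-1/22) + ((1/22)*sqrt(2903))*i, which is (29/68) - ((7793/2961060)*sqrt(2903))*i.

The residue is (29/68) - ((7793/2961060)*sqrt(2903))*i.


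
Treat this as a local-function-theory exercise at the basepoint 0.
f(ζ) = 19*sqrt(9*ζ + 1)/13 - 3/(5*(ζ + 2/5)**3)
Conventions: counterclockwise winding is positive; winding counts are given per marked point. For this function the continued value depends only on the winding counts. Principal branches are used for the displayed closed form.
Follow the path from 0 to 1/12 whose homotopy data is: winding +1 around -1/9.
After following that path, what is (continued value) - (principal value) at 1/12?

Continued minus principal equals -(19/13)*sqrt(7).

The rational part is single-valued and drops out of the difference; each branch term changes only by its own monodromy.
(19/13)*sqrt(1 - ζ/(-1/9)): winding +1 is odd, the square root flips sign, contributing -2*(19/13)*sqrt(1 - (1/12)/(-1/9)) = -2*(19/13)*sqrt(7/4) = -(19/13)*sqrt(7).
Summing the contributions at ζ = 1/12 gives -(19/13)*sqrt(7).


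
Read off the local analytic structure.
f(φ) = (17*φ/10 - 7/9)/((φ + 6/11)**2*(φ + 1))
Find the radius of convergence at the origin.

The radius of convergence is 6/11.

Denominator factor (φ + 6/11)^2: pole of order 2 at -6/11, modulus 6/11.
Denominator factor (φ + 1): pole of order 1 at -1, modulus 1.
The radius of convergence is the smallest modulus among the singular points: 6/11.


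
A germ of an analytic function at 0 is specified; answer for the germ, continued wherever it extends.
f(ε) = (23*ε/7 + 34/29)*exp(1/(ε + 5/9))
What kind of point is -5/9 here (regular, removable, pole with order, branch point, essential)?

The point is an essential singularity.

The exponent 1/(ε - (-5/9)) has a pole at -5/9, so exp(1/(ε - (-5/9))) takes every nonzero value near it: an essential singularity (not a pole of any order).


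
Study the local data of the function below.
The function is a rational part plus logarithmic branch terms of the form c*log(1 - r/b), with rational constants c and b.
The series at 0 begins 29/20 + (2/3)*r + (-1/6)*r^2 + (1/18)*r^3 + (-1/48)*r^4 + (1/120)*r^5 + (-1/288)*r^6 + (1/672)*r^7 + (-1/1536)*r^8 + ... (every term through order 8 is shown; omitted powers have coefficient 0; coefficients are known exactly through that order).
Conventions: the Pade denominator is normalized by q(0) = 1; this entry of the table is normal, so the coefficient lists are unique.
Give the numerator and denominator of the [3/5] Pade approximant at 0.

The Pade approximant has numerator coefficients [29/20, 372229397/187684032, 74361611/93842016, 721790317/7882729344]; denominator coefficients [1, 14201535/15640336, 1907805/7820168, 3730745/218964704, -11715/54741176, 3783/437929408].

Taylor coefficients needed (read off): a_0 = 29/20, a_1 = 2/3, a_2 = -1/6, a_3 = 1/18, a_4 = -1/48, a_5 = 1/120, a_6 = -1/288, a_7 = 1/672, a_8 = -1/1536.
Write the denominator as Q(r) = 1 + q1*r + q2*r^2 + q3*r^3 + q4*r^4 + q5*r^5. Requiring Q*f - P = O(r^9) with deg P <= 3 kills the coefficients of r^4..r^8 in Q*f:
  r^4: a_4 + q1*a_3 + q2*a_2 + q3*a_1 + q4*a_0 = 0, i.e. -1/48 + (1/18)*q1 + (-1/6)*q2 + (2/3)*q3 + (29/20)*q4 = 0.
  r^5: a_5 + q1*a_4 + q2*a_3 + q3*a_2 + q4*a_1 + q5*a_0 = 0, i.e. 1/120 + (-1/48)*q1 + (1/18)*q2 + (-1/6)*q3 + (2/3)*q4 + (29/20)*q5 = 0.
  r^6: a_6 + q1*a_5 + q2*a_4 + q3*a_3 + q4*a_2 + q5*a_1 = 0, i.e. -1/288 + (1/120)*q1 + (-1/48)*q2 + (1/18)*q3 + (-1/6)*q4 + (2/3)*q5 = 0.
  r^7: a_7 + q1*a_6 + q2*a_5 + q3*a_4 + q4*a_3 + q5*a_2 = 0, i.e. 1/672 + (-1/288)*q1 + (1/120)*q2 + (-1/48)*q3 + (1/18)*q4 + (-1/6)*q5 = 0.
  r^8: a_8 + q1*a_7 + q2*a_6 + q3*a_5 + q4*a_4 + q5*a_3 = 0, i.e. -1/1536 + (1/672)*q1 + (-1/288)*q2 + (1/120)*q3 + (-1/48)*q4 + (1/18)*q5 = 0.
Solving this linear system: q1 = 14201535/15640336, q2 = 1907805/7820168, q3 = 3730745/218964704, q4 = -11715/54741176, q5 = 3783/437929408.
The numerator is Q*f truncated at degree 3: P0 = a_0 = 29/20; P1 = a_1 + q1*a_0 = 372229397/187684032; P2 = a_2 + q1*a_1 + q2*a_0 = 74361611/93842016; P3 = a_3 + q1*a_2 + q2*a_1 + q3*a_0 = 721790317/7882729344.


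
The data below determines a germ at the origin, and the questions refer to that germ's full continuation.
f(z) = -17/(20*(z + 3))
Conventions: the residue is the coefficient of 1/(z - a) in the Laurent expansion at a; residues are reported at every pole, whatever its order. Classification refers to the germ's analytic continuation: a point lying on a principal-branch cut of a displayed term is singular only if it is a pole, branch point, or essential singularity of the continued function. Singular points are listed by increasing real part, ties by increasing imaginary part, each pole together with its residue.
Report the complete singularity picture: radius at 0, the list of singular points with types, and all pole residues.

Radius of convergence at 0: 3.
At -3: a pole of order 1; residue -17/20.

Denominator factor (z + 3): pole of order 1 at -3, modulus 3.
The radius of convergence is the smallest modulus among the singular points: 3.
At the order-1 pole -3 set g(z) = (z - (-3))*f(z) = -17/20.
Simple pole: residue = g(a) at a = -3, which is -17/20.


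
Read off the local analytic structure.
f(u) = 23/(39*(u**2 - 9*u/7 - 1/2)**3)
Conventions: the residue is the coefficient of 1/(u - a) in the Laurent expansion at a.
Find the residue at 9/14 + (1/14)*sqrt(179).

The residue is (773122/74559407)*sqrt(179).

The factor u**2 - 9*u/7 - 1/2 splits as (u - a)(u - a') with a = 9/14 + (1/14)*sqrt(179), a' = 9/14 - (1/14)*sqrt(179). At the order-3 pole a set g(u) = (u - a)^3*f(u) = [23/39] / (u - a')^3.
Order-3 pole: residue = g''(a)/2; g''(9/14 + (1/14)*sqrt(179)) = (1546244/74559407)*sqrt(179), so the residue is (773122/74559407)*sqrt(179).


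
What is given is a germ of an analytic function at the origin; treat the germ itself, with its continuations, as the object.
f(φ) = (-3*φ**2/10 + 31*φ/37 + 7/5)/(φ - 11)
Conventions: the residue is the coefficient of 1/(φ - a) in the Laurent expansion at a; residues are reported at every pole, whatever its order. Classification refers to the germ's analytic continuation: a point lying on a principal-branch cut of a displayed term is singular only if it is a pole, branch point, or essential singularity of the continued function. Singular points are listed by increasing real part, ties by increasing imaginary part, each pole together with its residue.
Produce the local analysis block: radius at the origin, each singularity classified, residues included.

Denominator factor (φ - 11): pole of order 1 at 11, modulus 11.
The radius of convergence is the smallest modulus among the singular points: 11.
At the order-1 pole 11 set g(φ) = (φ - (11))*f(φ) = -3*φ**2/10 + 31*φ/37 + 7/5.
Simple pole: residue = g(a) at a = 11, which is -9503/370.

Radius of convergence at 0: 11.
At 11: a pole of order 1; residue -9503/370.


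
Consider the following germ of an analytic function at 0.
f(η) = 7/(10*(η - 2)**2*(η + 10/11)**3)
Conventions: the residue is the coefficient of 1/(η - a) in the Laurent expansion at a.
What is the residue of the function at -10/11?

At the order-3 pole -10/11 set g(η) = (η - (-10/11))^3*f(η) = 7/(10*(η - 2)**2).
Order-3 pole: residue = g''(a)/2; g''(-10/11) = 307461/5242880, so the residue is 307461/10485760.

The residue is 307461/10485760.


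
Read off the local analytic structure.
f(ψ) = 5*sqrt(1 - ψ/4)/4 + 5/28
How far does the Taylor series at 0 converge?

The radius of convergence is 4.

Branch term (5/4)*sqrt(1 - ψ/(4)): its argument vanishes at ψ = 4, a square-root branch point, modulus 4.
The radius of convergence is the smallest modulus among the singular points: 4.


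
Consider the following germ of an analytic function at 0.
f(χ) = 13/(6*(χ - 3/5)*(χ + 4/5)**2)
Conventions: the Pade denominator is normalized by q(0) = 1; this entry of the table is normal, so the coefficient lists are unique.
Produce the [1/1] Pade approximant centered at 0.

The Pade approximant has numerator coefficients [-1625/288, -40625/2304]; denominator coefficients [1, 95/24].

Taylor coefficients needed (expand at 0): a_0 = -1625/288, a_1 = 8125/1728, a_2 = -771875/41472.
Write the denominator as Q(χ) = 1 + q1*χ. Requiring Q*f - P = O(χ^3) with deg P <= 1 kills the coefficients of χ^2..χ^2 in Q*f:
  χ^2: a_2 + q1*a_1 = 0, i.e. -771875/41472 + (8125/1728)*q1 = 0.
Solving this linear system: q1 = 95/24.
The numerator is Q*f truncated at degree 1: P0 = a_0 = -1625/288; P1 = a_1 + q1*a_0 = -40625/2304.


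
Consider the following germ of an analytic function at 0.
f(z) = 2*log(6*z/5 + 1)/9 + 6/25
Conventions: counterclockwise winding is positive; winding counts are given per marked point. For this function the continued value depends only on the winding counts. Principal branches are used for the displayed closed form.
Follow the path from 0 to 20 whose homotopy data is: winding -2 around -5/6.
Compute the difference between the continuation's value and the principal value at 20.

Continued minus principal equals -(8/9)*pi*i.

The rational part is single-valued and drops out of the difference; each branch term changes only by its own monodromy.
(2/9)*log(1 - z/(-5/6)): each positive loop around -5/6 adds 2*pi*i to the log, so winding -2 contributes (2/9)*(-2)*2*pi*i = -(8/9)*pi*i.
Summing the contributions at z = 20 gives -(8/9)*pi*i.


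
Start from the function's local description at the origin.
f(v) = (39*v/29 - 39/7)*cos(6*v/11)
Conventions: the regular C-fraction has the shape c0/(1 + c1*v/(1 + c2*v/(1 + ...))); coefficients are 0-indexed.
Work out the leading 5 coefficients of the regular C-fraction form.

The regular C-fraction coefficients are [-39/7, 7/29, -21067/24563, 522/847, 3045/21067].

Taylor coefficients (expand at 0): a_0 = -39/7, a_1 = 39/29, a_2 = 702/847, a_3 = -702/3509, a_4 = -2106/102487.
c0 = a_0 = -39/7. Peel one level at a time: if S = 1 + c*v/S' with S'(0) = 1, then c is the v-coefficient of S and S' = c*v/(S - 1).
S_1 = c0/f = 1 + (7/29)*v + (21067/101761)*v^2 + ...; c1 = 7/29.
S_2 = c1*v/(S_1 - 1) = 1 + (-21067/24563)*v + (379206/717409)*v^2 + ...; c2 = -21067/24563.
S_3 = c2*v/(S_2 - 1) = 1 + (522/847)*v + (-227070/2549107)*v^2 + ...; c3 = 522/847.
S_4 = c3*v/(S_3 - 1) = 1 + (3045/21067)*v + ...; c4 = 3045/21067.


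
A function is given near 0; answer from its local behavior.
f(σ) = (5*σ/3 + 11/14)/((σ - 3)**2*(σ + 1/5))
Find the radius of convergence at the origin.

The radius of convergence is 1/5.

Denominator factor (σ - 3)^2: pole of order 2 at 3, modulus 3.
Denominator factor (σ + 1/5): pole of order 1 at -1/5, modulus 1/5.
The radius of convergence is the smallest modulus among the singular points: 1/5.


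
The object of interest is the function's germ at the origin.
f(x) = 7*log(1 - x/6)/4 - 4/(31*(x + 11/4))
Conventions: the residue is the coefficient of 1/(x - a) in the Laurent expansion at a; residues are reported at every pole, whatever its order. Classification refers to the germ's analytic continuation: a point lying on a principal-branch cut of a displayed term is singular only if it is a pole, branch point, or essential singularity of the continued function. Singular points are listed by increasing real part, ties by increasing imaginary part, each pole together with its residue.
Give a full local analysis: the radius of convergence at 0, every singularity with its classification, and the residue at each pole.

Radius of convergence at 0: 11/4.
At -11/4: a pole of order 1; residue -4/31.
At 6: a logarithmic branch point.

Denominator factor (x + 11/4): pole of order 1 at -11/4, modulus 11/4.
Branch term (7/4)*log(1 - x/(6)): its argument vanishes at x = 6, a logarithmic branch point, modulus 6.
The radius of convergence is the smallest modulus among the singular points: 11/4.
The branch term is analytic at -11/4 and contributes nothing to the residue; only the rational part matters.
At the order-1 pole -11/4 set g(x) = (x - (-11/4))*(rational part) = -4/31.
Simple pole: residue = g(a) at a = -11/4, which is -4/31.
List the singular points by increasing real part (a conjugate pair: the negative imaginary part first).


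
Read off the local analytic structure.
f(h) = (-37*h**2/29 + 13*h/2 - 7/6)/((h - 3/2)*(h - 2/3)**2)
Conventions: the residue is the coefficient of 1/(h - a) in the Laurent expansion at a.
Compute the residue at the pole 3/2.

At the order-1 pole 3/2 set g(h) = (h - (3/2))*f(h) = (-37*h**2/29 + 13*h/2 - 7/6)/(h - 2/3)**2.
Simple pole: residue = g(a) at a = 3/2, which is 5964/725.

The residue is 5964/725.


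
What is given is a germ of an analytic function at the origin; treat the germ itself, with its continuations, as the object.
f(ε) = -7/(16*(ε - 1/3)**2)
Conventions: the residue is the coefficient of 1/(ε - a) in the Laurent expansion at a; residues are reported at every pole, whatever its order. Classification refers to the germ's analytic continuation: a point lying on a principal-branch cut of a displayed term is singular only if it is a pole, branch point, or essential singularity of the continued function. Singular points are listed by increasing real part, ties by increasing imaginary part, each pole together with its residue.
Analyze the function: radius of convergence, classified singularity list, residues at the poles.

Radius of convergence at 0: 1/3.
At 1/3: a pole of order 2; residue 0.

Denominator factor (ε - 1/3)^2: pole of order 2 at 1/3, modulus 1/3.
The radius of convergence is the smallest modulus among the singular points: 1/3.
At the order-2 pole 1/3 set g(ε) = (ε - (1/3))^2*f(ε) = -7/16.
Order-2 pole: residue = g'(a); g'(1/3) = 0, so the residue is 0.


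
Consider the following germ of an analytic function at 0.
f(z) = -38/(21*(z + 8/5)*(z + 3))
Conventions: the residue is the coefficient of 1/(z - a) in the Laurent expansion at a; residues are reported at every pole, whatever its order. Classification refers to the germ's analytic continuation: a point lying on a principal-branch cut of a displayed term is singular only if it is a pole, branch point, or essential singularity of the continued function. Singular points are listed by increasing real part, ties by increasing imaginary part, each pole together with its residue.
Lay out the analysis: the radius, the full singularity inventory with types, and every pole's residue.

Denominator factor (z + 8/5): pole of order 1 at -8/5, modulus 8/5.
Denominator factor (z + 3): pole of order 1 at -3, modulus 3.
The radius of convergence is the smallest modulus among the singular points: 8/5.
At the order-1 pole -3 set g(z) = (z - (-3))*f(z) = -38/(21*(z + 8/5)).
Simple pole: residue = g(a) at a = -3, which is 190/147.
At the order-1 pole -8/5 set g(z) = (z - (-8/5))*f(z) = -38/(21*(z + 3)).
Simple pole: residue = g(a) at a = -8/5, which is -190/147.
List the singular points by increasing real part (a conjugate pair: the negative imaginary part first).

Radius of convergence at 0: 8/5.
At -3: a pole of order 1; residue 190/147.
At -8/5: a pole of order 1; residue -190/147.


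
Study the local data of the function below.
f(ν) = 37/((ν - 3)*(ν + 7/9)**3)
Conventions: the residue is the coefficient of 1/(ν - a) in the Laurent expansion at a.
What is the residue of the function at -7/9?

The residue is -26973/39304.

At the order-3 pole -7/9 set g(ν) = (ν - (-7/9))^3*f(ν) = 37/(ν - 3).
Order-3 pole: residue = g''(a)/2; g''(-7/9) = -26973/19652, so the residue is -26973/39304.


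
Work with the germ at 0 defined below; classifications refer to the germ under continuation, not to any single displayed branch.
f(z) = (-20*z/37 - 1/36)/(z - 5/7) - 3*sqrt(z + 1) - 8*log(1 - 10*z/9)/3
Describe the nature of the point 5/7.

The point is a pole of order 1.

The denominator factor z - 5/7 vanishes at 5/7 and appears to the power 1; the numerator there equals -3859/9324, nonzero, and no other factor vanishes.
The branch terms are analytic at this point.
Hence a pole whose order is the multiplicity, 1.


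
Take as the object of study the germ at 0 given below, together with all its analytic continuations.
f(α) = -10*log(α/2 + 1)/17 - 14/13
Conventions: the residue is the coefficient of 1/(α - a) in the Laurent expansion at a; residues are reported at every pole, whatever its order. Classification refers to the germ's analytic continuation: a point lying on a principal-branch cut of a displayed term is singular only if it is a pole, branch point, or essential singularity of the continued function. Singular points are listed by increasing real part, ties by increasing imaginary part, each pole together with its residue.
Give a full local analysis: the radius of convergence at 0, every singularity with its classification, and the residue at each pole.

Radius of convergence at 0: 2.
At -2: a logarithmic branch point.

Branch term (-10/17)*log(1 - α/(-2)): its argument vanishes at α = -2, a logarithmic branch point, modulus 2.
The radius of convergence is the smallest modulus among the singular points: 2.


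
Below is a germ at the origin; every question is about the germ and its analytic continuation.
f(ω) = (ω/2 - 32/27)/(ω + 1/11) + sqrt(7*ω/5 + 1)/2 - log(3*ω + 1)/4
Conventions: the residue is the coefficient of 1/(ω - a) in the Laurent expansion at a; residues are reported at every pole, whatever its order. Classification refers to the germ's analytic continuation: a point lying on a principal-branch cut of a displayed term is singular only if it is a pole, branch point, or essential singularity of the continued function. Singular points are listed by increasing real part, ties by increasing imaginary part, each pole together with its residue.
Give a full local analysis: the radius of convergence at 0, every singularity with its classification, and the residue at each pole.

Denominator factor (ω + 1/11): pole of order 1 at -1/11, modulus 1/11.
Branch term (-1/4)*log(1 - ω/(-1/3)): its argument vanishes at ω = -1/3, a logarithmic branch point, modulus 1/3.
Branch term (1/2)*sqrt(1 - ω/(-5/7)): its argument vanishes at ω = -5/7, a square-root branch point, modulus 5/7.
The radius of convergence is the smallest modulus among the singular points: 1/11.
The branch terms are analytic at -1/11 and contribute nothing to the residue; only the rational part matters.
At the order-1 pole -1/11 set g(ω) = (ω - (-1/11))*(rational part) = ω/2 - 32/27.
Simple pole: residue = g(a) at a = -1/11, which is -731/594.
List the singular points by increasing real part (a conjugate pair: the negative imaginary part first).

Radius of convergence at 0: 1/11.
At -5/7: an algebraic (square-root) branch point.
At -1/3: a logarithmic branch point.
At -1/11: a pole of order 1; residue -731/594.


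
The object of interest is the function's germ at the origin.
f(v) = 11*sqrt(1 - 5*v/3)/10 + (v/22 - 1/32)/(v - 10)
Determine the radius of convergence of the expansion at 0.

The radius of convergence is 3/5.

Denominator factor (v - 10): pole of order 1 at 10, modulus 10.
Branch term (11/10)*sqrt(1 - v/(3/5)): its argument vanishes at v = 3/5, a square-root branch point, modulus 3/5.
The radius of convergence is the smallest modulus among the singular points: 3/5.


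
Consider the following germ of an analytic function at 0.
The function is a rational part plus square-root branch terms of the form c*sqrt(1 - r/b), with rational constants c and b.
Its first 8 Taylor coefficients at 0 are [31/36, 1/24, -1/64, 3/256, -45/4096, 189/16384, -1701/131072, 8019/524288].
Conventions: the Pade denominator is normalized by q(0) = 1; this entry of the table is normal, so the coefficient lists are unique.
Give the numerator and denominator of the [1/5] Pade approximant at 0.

The Pade approximant has numerator coefficients [31/36, 228637333/235906656]; denominator coefficients [1, 21174957/19658888, -667881/19658888, 2384073/314542208, -7255251/2516337664, 21849345/20130701312].

Taylor coefficients needed (read off): a_0 = 31/36, a_1 = 1/24, a_2 = -1/64, a_3 = 3/256, a_4 = -45/4096, a_5 = 189/16384, a_6 = -1701/131072.
Write the denominator as Q(r) = 1 + q1*r + q2*r^2 + q3*r^3 + q4*r^4 + q5*r^5. Requiring Q*f - P = O(r^7) with deg P <= 1 kills the coefficients of r^2..r^6 in Q*f:
  r^2: a_2 + q1*a_1 + q2*a_0 = 0, i.e. -1/64 + (1/24)*q1 + (31/36)*q2 = 0.
  r^3: a_3 + q1*a_2 + q2*a_1 + q3*a_0 = 0, i.e. 3/256 + (-1/64)*q1 + (1/24)*q2 + (31/36)*q3 = 0.
  r^4: a_4 + q1*a_3 + q2*a_2 + q3*a_1 + q4*a_0 = 0, i.e. -45/4096 + (3/256)*q1 + (-1/64)*q2 + (1/24)*q3 + (31/36)*q4 = 0.
  r^5: a_5 + q1*a_4 + q2*a_3 + q3*a_2 + q4*a_1 + q5*a_0 = 0, i.e. 189/16384 + (-45/4096)*q1 + (3/256)*q2 + (-1/64)*q3 + (1/24)*q4 + (31/36)*q5 = 0.
  r^6: a_6 + q1*a_5 + q2*a_4 + q3*a_3 + q4*a_2 + q5*a_1 = 0, i.e. -1701/131072 + (189/16384)*q1 + (-45/4096)*q2 + (3/256)*q3 + (-1/64)*q4 + (1/24)*q5 = 0.
Solving this linear system: q1 = 21174957/19658888, q2 = -667881/19658888, q3 = 2384073/314542208, q4 = -7255251/2516337664, q5 = 21849345/20130701312.
The numerator is Q*f truncated at degree 1: P0 = a_0 = 31/36; P1 = a_1 + q1*a_0 = 228637333/235906656.


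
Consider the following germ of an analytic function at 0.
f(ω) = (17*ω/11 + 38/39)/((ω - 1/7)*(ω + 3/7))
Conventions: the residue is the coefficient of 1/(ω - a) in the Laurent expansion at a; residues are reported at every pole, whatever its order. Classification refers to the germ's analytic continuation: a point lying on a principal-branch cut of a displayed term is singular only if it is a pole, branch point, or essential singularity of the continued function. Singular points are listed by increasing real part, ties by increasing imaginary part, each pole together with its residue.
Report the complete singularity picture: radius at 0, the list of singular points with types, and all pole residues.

Radius of convergence at 0: 1/7.
At -3/7: a pole of order 1; residue -937/1716.
At 1/7: a pole of order 1; residue 3589/1716.

Denominator factor (ω - 1/7): pole of order 1 at 1/7, modulus 1/7.
Denominator factor (ω + 3/7): pole of order 1 at -3/7, modulus 3/7.
The radius of convergence is the smallest modulus among the singular points: 1/7.
At the order-1 pole -3/7 set g(ω) = (ω - (-3/7))*f(ω) = (17*ω/11 + 38/39)/(ω - 1/7).
Simple pole: residue = g(a) at a = -3/7, which is -937/1716.
At the order-1 pole 1/7 set g(ω) = (ω - (1/7))*f(ω) = (17*ω/11 + 38/39)/(ω + 3/7).
Simple pole: residue = g(a) at a = 1/7, which is 3589/1716.
List the singular points by increasing real part (a conjugate pair: the negative imaginary part first).


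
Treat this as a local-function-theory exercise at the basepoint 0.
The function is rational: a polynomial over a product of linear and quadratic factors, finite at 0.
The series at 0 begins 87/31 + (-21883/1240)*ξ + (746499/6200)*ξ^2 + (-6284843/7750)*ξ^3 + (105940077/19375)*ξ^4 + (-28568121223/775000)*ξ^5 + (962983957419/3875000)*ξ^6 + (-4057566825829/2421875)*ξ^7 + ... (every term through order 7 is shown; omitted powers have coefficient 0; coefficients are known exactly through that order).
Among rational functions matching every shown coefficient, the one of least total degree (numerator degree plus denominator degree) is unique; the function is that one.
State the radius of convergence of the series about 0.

The radius of convergence is -3/5 + (1/5)*sqrt(14).

No rational of total degree below 4 reproduces all 8 coefficients; solving the [1/3] Pade equations on them gives f(ξ) = (-7*ξ/24 - 29/31)/((ξ + 5/3)*(ξ**2 - 6*ξ/5 - 1/5)), whose expansion matches every shown term.
Denominator factor (ξ**2 - 6*ξ/5 - 1/5): discriminant 56/25, real irrational roots 3/5 + (1/5)*sqrt(14) and 3/5 - (1/5)*sqrt(14); poles of order 1, moduli 3/5 + (1/5)*sqrt(14) and -3/5 + (1/5)*sqrt(14).
Denominator factor (ξ + 5/3): pole of order 1 at -5/3, modulus 5/3.
The radius of convergence is the smallest modulus among the singular points: -3/5 + (1/5)*sqrt(14).


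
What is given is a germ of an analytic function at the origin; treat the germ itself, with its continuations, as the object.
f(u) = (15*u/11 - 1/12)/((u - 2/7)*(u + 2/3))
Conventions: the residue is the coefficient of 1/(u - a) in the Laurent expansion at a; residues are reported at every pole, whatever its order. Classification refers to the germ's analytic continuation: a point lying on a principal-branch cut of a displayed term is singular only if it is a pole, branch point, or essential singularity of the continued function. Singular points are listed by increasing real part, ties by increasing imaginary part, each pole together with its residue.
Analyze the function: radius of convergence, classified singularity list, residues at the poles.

Radius of convergence at 0: 2/7.
At -2/3: a pole of order 1; residue 917/880.
At 2/7: a pole of order 1; residue 283/880.

Denominator factor (u + 2/3): pole of order 1 at -2/3, modulus 2/3.
Denominator factor (u - 2/7): pole of order 1 at 2/7, modulus 2/7.
The radius of convergence is the smallest modulus among the singular points: 2/7.
At the order-1 pole -2/3 set g(u) = (u - (-2/3))*f(u) = (15*u/11 - 1/12)/(u - 2/7).
Simple pole: residue = g(a) at a = -2/3, which is 917/880.
At the order-1 pole 2/7 set g(u) = (u - (2/7))*f(u) = (15*u/11 - 1/12)/(u + 2/3).
Simple pole: residue = g(a) at a = 2/7, which is 283/880.
List the singular points by increasing real part (a conjugate pair: the negative imaginary part first).


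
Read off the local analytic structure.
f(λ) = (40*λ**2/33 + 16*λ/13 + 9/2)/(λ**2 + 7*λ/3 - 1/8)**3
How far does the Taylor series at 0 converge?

Denominator factor (λ**2 + 7*λ/3 - 1/8)^3: discriminant 107/18, real irrational roots -7/6 + (1/12)*sqrt(214) and -7/6 - (1/12)*sqrt(214); poles of order 3, moduli -7/6 + (1/12)*sqrt(214) and 7/6 + (1/12)*sqrt(214).
The radius of convergence is the smallest modulus among the singular points: -7/6 + (1/12)*sqrt(214).

The radius of convergence is -7/6 + (1/12)*sqrt(214).


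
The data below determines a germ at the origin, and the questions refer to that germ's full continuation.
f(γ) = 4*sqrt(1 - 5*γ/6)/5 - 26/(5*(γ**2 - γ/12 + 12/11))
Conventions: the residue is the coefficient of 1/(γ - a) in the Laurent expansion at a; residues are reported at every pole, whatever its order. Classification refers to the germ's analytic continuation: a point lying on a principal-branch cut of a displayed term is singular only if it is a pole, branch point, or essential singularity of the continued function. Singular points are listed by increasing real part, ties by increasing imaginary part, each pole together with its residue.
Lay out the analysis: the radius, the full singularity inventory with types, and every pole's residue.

Denominator factor (γ**2 - γ/12 + 12/11): discriminant -6901/1584, complex-conjugate roots (1/24) + ((1/264)*sqrt(75911))*i and (1/24) - ((1/264)*sqrt(75911))*i; poles of order 1, moduli (2/11)*sqrt(33) and (2/11)*sqrt(33).
Branch term (4/5)*sqrt(1 - γ/(6/5)): its argument vanishes at γ = 6/5, a square-root branch point, modulus 6/5.
The radius of convergence is the smallest modulus among the singular points: (2/11)*sqrt(33).
The branch term is analytic at (1/24) - ((1/264)*sqrt(75911))*i and contributes nothing to the residue; only the rational part matters.
The factor γ**2 - γ/12 + 12/11 splits as (γ - a)(γ - a') with a = (1/24) - ((1/264)*sqrt(75911))*i, a' = (1/24) + ((1/264)*sqrt(75911))*i. At the order-1 pole a set g(γ) = (γ - a)*(rational part) = [-26/5] / (γ - a').
Simple pole: residue = g(a) at a = (1/24) - ((1/264)*sqrt(75911))*i, which is -((312/34505)*sqrt(75911))*i.
The branch term is analytic at (1/24) + ((1/264)*sqrt(75911))*i and contributes nothing to the residue; only the rational part matters.
The factor γ**2 - γ/12 + 12/11 splits as (γ - a)(γ - a') with a = (1/24) + ((1/264)*sqrt(75911))*i, a' = (1/24) - ((1/264)*sqrt(75911))*i. At the order-1 pole a set g(γ) = (γ - a)*(rational part) = [-26/5] / (γ - a').
Simple pole: residue = g(a) at a = (1/24) + ((1/264)*sqrt(75911))*i, which is ((312/34505)*sqrt(75911))*i.
List the singular points by increasing real part (a conjugate pair: the negative imaginary part first).

Radius of convergence at 0: (2/11)*sqrt(33).
At (1/24) - ((1/264)*sqrt(75911))*i: a pole of order 1; residue -((312/34505)*sqrt(75911))*i.
At (1/24) + ((1/264)*sqrt(75911))*i: a pole of order 1; residue ((312/34505)*sqrt(75911))*i.
At 6/5: an algebraic (square-root) branch point.


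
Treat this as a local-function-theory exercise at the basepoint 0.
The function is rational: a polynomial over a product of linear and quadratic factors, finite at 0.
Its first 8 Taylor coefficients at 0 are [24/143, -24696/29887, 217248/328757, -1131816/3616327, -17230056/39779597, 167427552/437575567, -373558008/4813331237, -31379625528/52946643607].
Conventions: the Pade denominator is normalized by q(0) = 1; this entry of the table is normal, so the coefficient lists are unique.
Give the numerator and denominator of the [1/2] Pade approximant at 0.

The Pade approximant has numerator coefficients [24/143, -149280096/219052691]; denominator coefficients [1, 765317/886853, 25103/80623].

Taylor coefficients needed (read off): a_0 = 24/143, a_1 = -24696/29887, a_2 = 217248/328757, a_3 = -1131816/3616327.
Write the denominator as Q(τ) = 1 + q1*τ + q2*τ^2. Requiring Q*f - P = O(τ^4) with deg P <= 1 kills the coefficients of τ^2..τ^3 in Q*f:
  τ^2: a_2 + q1*a_1 + q2*a_0 = 0, i.e. 217248/328757 + (-24696/29887)*q1 + (24/143)*q2 = 0.
  τ^3: a_3 + q1*a_2 + q2*a_1 = 0, i.e. -1131816/3616327 + (217248/328757)*q1 + (-24696/29887)*q2 = 0.
Solving this linear system: q1 = 765317/886853, q2 = 25103/80623.
The numerator is Q*f truncated at degree 1: P0 = a_0 = 24/143; P1 = a_1 + q1*a_0 = -149280096/219052691.


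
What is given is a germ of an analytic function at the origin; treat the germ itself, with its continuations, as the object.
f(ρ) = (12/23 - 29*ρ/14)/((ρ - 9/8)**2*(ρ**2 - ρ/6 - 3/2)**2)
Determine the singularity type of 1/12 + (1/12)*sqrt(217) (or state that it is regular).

The point is a pole of order 2.

The denominator factor ρ**2 - ρ/6 - 3/2 vanishes at 1/12 + (1/12)*sqrt(217) and appears to the power 2; the numerator there equals 1349/3864 - (29/168)*sqrt(217), nonzero, and no other factor vanishes.
Hence a pole whose order is the multiplicity, 2.


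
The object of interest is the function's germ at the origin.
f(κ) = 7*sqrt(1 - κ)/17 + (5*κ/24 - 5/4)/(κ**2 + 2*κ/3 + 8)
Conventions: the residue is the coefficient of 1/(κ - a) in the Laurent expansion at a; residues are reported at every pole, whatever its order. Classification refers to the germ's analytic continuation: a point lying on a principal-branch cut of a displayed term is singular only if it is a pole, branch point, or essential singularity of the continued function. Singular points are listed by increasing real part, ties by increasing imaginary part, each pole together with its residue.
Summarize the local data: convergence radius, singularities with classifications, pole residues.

Denominator factor (κ**2 + 2*κ/3 + 8): discriminant -284/9, complex-conjugate roots (-1/3) + ((1/3)*sqrt(71))*i and (-1/3) - ((1/3)*sqrt(71))*i; poles of order 1, moduli (2)*sqrt(2) and (2)*sqrt(2).
Branch term (7/17)*sqrt(1 - κ/(1)): its argument vanishes at κ = 1, a square-root branch point, modulus 1.
The radius of convergence is the smallest modulus among the singular points: 1.
The branch term is analytic at (-1/3) - ((1/3)*sqrt(71))*i and contributes nothing to the residue; only the rational part matters.
The factor κ**2 + 2*κ/3 + 8 splits as (κ - a)(κ - a') with a = (-1/3) - ((1/3)*sqrt(71))*i, a' = (-1/3) + ((1/3)*sqrt(71))*i. At the order-1 pole a set g(κ) = (κ - a)*(rational part) = [5*κ/24 - 5/4] / (κ - a').
Simple pole: residue = g(a) at a = (-1/3) - ((1/3)*sqrt(71))*i, which is (5/48) - ((95/3408)*sqrt(71))*i.
The branch term is analytic at (-1/3) + ((1/3)*sqrt(71))*i and contributes nothing to the residue; only the rational part matters.
The factor κ**2 + 2*κ/3 + 8 splits as (κ - a)(κ - a') with a = (-1/3) + ((1/3)*sqrt(71))*i, a' = (-1/3) - ((1/3)*sqrt(71))*i. At the order-1 pole a set g(κ) = (κ - a)*(rational part) = [5*κ/24 - 5/4] / (κ - a').
Simple pole: residue = g(a) at a = (-1/3) + ((1/3)*sqrt(71))*i, which is (5/48) + ((95/3408)*sqrt(71))*i.
List the singular points by increasing real part (a conjugate pair: the negative imaginary part first).

Radius of convergence at 0: 1.
At (-1/3) - ((1/3)*sqrt(71))*i: a pole of order 1; residue (5/48) - ((95/3408)*sqrt(71))*i.
At (-1/3) + ((1/3)*sqrt(71))*i: a pole of order 1; residue (5/48) + ((95/3408)*sqrt(71))*i.
At 1: an algebraic (square-root) branch point.


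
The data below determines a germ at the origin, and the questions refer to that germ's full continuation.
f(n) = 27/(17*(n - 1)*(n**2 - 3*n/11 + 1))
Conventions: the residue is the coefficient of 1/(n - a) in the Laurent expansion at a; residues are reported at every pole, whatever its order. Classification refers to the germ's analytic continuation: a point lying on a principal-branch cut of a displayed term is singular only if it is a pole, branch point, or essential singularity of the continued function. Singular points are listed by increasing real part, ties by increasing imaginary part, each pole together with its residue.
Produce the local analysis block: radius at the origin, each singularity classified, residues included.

Radius of convergence at 0: 1.
At (3/22) - ((5/22)*sqrt(19))*i: a pole of order 1; residue (-297/646) - ((297/3230)*sqrt(19))*i.
At (3/22) + ((5/22)*sqrt(19))*i: a pole of order 1; residue (-297/646) + ((297/3230)*sqrt(19))*i.
At 1: a pole of order 1; residue 297/323.

Denominator factor (n - 1): pole of order 1 at 1, modulus 1.
Denominator factor (n**2 - 3*n/11 + 1): discriminant -475/121, complex-conjugate roots (3/22) + ((5/22)*sqrt(19))*i and (3/22) - ((5/22)*sqrt(19))*i; poles of order 1, moduli 1 and 1.
The radius of convergence is the smallest modulus among the singular points: 1.
The factor n**2 - 3*n/11 + 1 splits as (n - a)(n - a') with a = (3/22) - ((5/22)*sqrt(19))*i, a' = (3/22) + ((5/22)*sqrt(19))*i. At the order-1 pole a set g(n) = (n - a)*f(n) = [27/(17*(n - 1))] / (n - a').
Simple pole: residue = g(a) at a = (3/22) - ((5/22)*sqrt(19))*i, which is (-297/646) - ((297/3230)*sqrt(19))*i.
The factor n**2 - 3*n/11 + 1 splits as (n - a)(n - a') with a = (3/22) + ((5/22)*sqrt(19))*i, a' = (3/22) - ((5/22)*sqrt(19))*i. At the order-1 pole a set g(n) = (n - a)*f(n) = [27/(17*(n - 1))] / (n - a').
Simple pole: residue = g(a) at a = (3/22) + ((5/22)*sqrt(19))*i, which is (-297/646) + ((297/3230)*sqrt(19))*i.
At the order-1 pole 1 set g(n) = (n - (1))*f(n) = 27/(17*(n**2 - 3*n/11 + 1)).
Simple pole: residue = g(a) at a = 1, which is 297/323.
List the singular points by increasing real part (a conjugate pair: the negative imaginary part first).
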